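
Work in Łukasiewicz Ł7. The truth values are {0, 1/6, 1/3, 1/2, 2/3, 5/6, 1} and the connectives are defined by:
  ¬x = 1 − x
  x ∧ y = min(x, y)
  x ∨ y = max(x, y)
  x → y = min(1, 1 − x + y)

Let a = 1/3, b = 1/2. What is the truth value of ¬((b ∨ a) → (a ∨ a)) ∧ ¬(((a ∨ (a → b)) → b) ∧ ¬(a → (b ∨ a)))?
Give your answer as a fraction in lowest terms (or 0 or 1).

1/6

b ∨ a = 1/2 ∨ 1/3 = 1/2
a ∨ a = 1/3 ∨ 1/3 = 1/3
(b ∨ a) → (a ∨ a) = 1/2 → 1/3 = 5/6
¬((b ∨ a) → (a ∨ a)) = ¬5/6 = 1/6
a → b = 1/3 → 1/2 = 1
a ∨ (a → b) = 1/3 ∨ 1 = 1
(a ∨ (a → b)) → b = 1 → 1/2 = 1/2
b ∨ a = 1/2 ∨ 1/3 = 1/2
a → (b ∨ a) = 1/3 → 1/2 = 1
¬(a → (b ∨ a)) = ¬1 = 0
((a ∨ (a → b)) → b) ∧ ¬(a → (b ∨ a)) = 1/2 ∧ 0 = 0
¬(((a ∨ (a → b)) → b) ∧ ¬(a → (b ∨ a))) = ¬0 = 1
¬((b ∨ a) → (a ∨ a)) ∧ ¬(((a ∨ (a → b)) → b) ∧ ¬(a → (b ∨ a))) = 1/6 ∧ 1 = 1/6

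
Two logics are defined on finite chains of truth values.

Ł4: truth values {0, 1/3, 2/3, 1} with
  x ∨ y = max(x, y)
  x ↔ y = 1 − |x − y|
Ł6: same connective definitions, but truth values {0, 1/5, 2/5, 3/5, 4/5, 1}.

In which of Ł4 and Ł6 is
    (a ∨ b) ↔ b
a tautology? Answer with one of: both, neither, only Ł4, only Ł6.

In Ł4: at a = 1/3, b = 0 the value is 2/3 — not a tautology.
In Ł6: at a = 1/5, b = 0 the value is 4/5 — not a tautology.

neither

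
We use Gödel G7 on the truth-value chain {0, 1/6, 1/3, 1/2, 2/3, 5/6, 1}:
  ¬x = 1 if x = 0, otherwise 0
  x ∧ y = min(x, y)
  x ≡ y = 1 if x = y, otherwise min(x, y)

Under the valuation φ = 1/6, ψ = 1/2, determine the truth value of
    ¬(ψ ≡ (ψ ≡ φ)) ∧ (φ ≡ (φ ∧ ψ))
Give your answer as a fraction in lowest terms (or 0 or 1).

0

ψ ≡ φ = 1/2 ≡ 1/6 = 1/6
ψ ≡ (ψ ≡ φ) = 1/2 ≡ 1/6 = 1/6
¬(ψ ≡ (ψ ≡ φ)) = ¬1/6 = 0
φ ∧ ψ = 1/6 ∧ 1/2 = 1/6
φ ≡ (φ ∧ ψ) = 1/6 ≡ 1/6 = 1
¬(ψ ≡ (ψ ≡ φ)) ∧ (φ ≡ (φ ∧ ψ)) = 0 ∧ 1 = 0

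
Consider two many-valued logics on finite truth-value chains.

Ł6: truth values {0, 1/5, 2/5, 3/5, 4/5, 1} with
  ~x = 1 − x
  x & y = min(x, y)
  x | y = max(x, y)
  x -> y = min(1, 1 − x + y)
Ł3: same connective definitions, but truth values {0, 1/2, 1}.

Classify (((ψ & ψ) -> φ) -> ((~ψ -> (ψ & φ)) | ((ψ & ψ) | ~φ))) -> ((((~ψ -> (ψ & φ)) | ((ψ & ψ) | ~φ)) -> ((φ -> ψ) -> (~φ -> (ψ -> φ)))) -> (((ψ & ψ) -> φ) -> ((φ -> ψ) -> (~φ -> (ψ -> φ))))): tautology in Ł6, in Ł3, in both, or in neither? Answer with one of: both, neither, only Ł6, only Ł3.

In Ł6: every assignment gives 1 — tautology.
In Ł3: every assignment gives 1 — tautology.

both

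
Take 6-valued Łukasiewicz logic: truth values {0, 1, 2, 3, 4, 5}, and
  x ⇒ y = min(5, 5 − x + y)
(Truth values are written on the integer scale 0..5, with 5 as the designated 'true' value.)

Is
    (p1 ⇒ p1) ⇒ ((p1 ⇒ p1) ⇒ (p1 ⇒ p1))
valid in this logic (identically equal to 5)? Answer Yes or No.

p1 = 0 ↦ 5
p1 = 1 ↦ 5
p1 = 2 ↦ 5
p1 = 3 ↦ 5
p1 = 4 ↦ 5
p1 = 5 ↦ 5
Every assignment gives a value ≥ 5.

Yes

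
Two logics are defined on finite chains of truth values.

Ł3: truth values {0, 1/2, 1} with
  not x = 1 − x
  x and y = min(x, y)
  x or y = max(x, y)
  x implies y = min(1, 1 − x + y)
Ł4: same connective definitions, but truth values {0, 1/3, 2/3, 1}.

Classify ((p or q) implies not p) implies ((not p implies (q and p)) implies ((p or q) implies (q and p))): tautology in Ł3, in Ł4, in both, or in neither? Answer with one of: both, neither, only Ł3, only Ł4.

both

In Ł3: every assignment gives 1 — tautology.
In Ł4: every assignment gives 1 — tautology.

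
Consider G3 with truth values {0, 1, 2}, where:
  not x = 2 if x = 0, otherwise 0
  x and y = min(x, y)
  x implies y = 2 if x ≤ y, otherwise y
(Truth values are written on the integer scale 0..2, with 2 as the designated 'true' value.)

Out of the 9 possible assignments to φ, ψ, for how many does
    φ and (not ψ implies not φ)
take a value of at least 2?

φ = 0, ψ = 0 ↦ 0  <
φ = 0, ψ = 1 ↦ 0  <
φ = 0, ψ = 2 ↦ 0  <
φ = 1, ψ = 0 ↦ 0  <
φ = 1, ψ = 1 ↦ 1  <
φ = 1, ψ = 2 ↦ 1  <
φ = 2, ψ = 0 ↦ 0  <
φ = 2, ψ = 1 ↦ 2  ≥
φ = 2, ψ = 2 ↦ 2  ≥
So 2 of the 9 assignments meet the threshold.

2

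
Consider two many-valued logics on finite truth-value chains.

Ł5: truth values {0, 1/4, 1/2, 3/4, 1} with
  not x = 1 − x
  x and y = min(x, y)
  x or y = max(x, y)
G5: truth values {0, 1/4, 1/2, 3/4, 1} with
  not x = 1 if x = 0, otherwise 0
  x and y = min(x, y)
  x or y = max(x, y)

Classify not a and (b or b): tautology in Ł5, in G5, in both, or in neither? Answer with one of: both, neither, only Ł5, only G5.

neither

In Ł5: at a = 0, b = 0 the value is 0 — not a tautology.
In G5: at a = 0, b = 0 the value is 0 — not a tautology.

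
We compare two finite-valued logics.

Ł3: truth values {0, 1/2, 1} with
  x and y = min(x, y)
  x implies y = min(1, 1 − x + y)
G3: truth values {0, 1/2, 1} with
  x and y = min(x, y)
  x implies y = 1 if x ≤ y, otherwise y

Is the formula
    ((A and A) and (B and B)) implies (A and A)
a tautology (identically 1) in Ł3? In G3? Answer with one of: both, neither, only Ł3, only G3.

both

In Ł3: every assignment gives 1 — tautology.
In G3: every assignment gives 1 — tautology.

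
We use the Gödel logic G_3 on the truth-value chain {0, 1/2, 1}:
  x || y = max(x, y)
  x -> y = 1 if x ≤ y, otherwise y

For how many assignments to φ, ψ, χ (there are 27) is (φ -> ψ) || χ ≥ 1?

21

value 1: 21 assignments (counts)
value 1/2: 4 assignments
value 0: 2 assignments
So 21 of the 27 assignments meet the threshold.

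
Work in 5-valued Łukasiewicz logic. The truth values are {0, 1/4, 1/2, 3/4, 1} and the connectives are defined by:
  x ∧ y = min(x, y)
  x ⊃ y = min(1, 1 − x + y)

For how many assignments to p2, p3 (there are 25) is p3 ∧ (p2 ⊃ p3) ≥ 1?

value 1: 5 assignments (counts)
value 3/4: 5 assignments
value 1/2: 5 assignments
value 1/4: 5 assignments
value 0: 5 assignments
So 5 of the 25 assignments meet the threshold.

5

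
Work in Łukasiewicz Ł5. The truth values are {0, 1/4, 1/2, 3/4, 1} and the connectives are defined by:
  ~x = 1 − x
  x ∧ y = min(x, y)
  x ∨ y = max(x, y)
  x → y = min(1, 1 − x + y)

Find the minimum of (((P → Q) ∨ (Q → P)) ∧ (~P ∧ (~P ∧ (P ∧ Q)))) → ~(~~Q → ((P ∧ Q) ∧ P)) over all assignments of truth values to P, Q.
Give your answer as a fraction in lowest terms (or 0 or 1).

1/2

Take P = 1/2, Q = 1/2:
P → Q = 1/2 → 1/2 = 1
Q → P = 1/2 → 1/2 = 1
(P → Q) ∨ (Q → P) = 1 ∨ 1 = 1
~P = ~1/2 = 1/2
~P = ~1/2 = 1/2
P ∧ Q = 1/2 ∧ 1/2 = 1/2
~P ∧ (P ∧ Q) = 1/2 ∧ 1/2 = 1/2
~P ∧ (~P ∧ (P ∧ Q)) = 1/2 ∧ 1/2 = 1/2
((P → Q) ∨ (Q → P)) ∧ (~P ∧ (~P ∧ (P ∧ Q))) = 1 ∧ 1/2 = 1/2
~Q = ~1/2 = 1/2
~~Q = ~1/2 = 1/2
P ∧ Q = 1/2 ∧ 1/2 = 1/2
(P ∧ Q) ∧ P = 1/2 ∧ 1/2 = 1/2
~~Q → ((P ∧ Q) ∧ P) = 1/2 → 1/2 = 1
~(~~Q → ((P ∧ Q) ∧ P)) = ~1 = 0
(((P → Q) ∨ (Q → P)) ∧ (~P ∧ (~P ∧ (P ∧ Q)))) → ~(~~Q → ((P ∧ Q) ∧ P)) = 1/2 → 0 = 1/2
No assignment yields a value below 1/2, so this is the minimum.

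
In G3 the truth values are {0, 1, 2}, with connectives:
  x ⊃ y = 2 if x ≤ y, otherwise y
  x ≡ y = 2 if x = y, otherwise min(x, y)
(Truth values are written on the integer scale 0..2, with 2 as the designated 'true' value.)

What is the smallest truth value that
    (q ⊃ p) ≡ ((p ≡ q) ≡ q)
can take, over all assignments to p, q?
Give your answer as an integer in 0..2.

0

Take p = 0, q = 0:
q ⊃ p = 0 ⊃ 0 = 2
p ≡ q = 0 ≡ 0 = 2
(p ≡ q) ≡ q = 2 ≡ 0 = 0
(q ⊃ p) ≡ ((p ≡ q) ≡ q) = 2 ≡ 0 = 0
No assignment yields a value below 0, so this is the minimum.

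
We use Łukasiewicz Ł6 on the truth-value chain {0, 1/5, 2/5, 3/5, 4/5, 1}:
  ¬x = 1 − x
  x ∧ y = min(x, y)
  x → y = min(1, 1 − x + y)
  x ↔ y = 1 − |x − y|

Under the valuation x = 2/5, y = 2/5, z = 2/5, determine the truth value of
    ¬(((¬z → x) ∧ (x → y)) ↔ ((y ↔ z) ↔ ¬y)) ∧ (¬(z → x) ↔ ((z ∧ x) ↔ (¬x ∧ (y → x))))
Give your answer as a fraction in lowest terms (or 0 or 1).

1/5

¬z = ¬2/5 = 3/5
¬z → x = 3/5 → 2/5 = 4/5
x → y = 2/5 → 2/5 = 1
(¬z → x) ∧ (x → y) = 4/5 ∧ 1 = 4/5
y ↔ z = 2/5 ↔ 2/5 = 1
¬y = ¬2/5 = 3/5
(y ↔ z) ↔ ¬y = 1 ↔ 3/5 = 3/5
((¬z → x) ∧ (x → y)) ↔ ((y ↔ z) ↔ ¬y) = 4/5 ↔ 3/5 = 4/5
¬(((¬z → x) ∧ (x → y)) ↔ ((y ↔ z) ↔ ¬y)) = ¬4/5 = 1/5
z → x = 2/5 → 2/5 = 1
¬(z → x) = ¬1 = 0
z ∧ x = 2/5 ∧ 2/5 = 2/5
¬x = ¬2/5 = 3/5
y → x = 2/5 → 2/5 = 1
¬x ∧ (y → x) = 3/5 ∧ 1 = 3/5
(z ∧ x) ↔ (¬x ∧ (y → x)) = 2/5 ↔ 3/5 = 4/5
¬(z → x) ↔ ((z ∧ x) ↔ (¬x ∧ (y → x))) = 0 ↔ 4/5 = 1/5
¬(((¬z → x) ∧ (x → y)) ↔ ((y ↔ z) ↔ ¬y)) ∧ (¬(z → x) ↔ ((z ∧ x) ↔ (¬x ∧ (y → x)))) = 1/5 ∧ 1/5 = 1/5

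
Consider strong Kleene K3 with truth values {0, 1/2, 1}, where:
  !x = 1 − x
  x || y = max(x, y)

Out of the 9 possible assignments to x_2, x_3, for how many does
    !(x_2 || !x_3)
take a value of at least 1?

1

x_2 = 0, x_3 = 0 ↦ 0  <
x_2 = 0, x_3 = 1/2 ↦ 1/2  <
x_2 = 0, x_3 = 1 ↦ 1  ≥
x_2 = 1/2, x_3 = 0 ↦ 0  <
x_2 = 1/2, x_3 = 1/2 ↦ 1/2  <
x_2 = 1/2, x_3 = 1 ↦ 1/2  <
x_2 = 1, x_3 = 0 ↦ 0  <
x_2 = 1, x_3 = 1/2 ↦ 0  <
x_2 = 1, x_3 = 1 ↦ 0  <
So 1 of the 9 assignments meets the threshold.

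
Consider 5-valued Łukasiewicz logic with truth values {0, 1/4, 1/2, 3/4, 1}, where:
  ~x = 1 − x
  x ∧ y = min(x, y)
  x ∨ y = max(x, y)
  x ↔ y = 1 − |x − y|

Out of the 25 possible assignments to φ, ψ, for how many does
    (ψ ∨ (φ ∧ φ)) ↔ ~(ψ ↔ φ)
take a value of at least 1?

value 1: 9 assignments (counts)
value 3/4: 7 assignments
value 1/2: 5 assignments
value 1/4: 3 assignments
value 0: 1 assignment
So 9 of the 25 assignments meet the threshold.

9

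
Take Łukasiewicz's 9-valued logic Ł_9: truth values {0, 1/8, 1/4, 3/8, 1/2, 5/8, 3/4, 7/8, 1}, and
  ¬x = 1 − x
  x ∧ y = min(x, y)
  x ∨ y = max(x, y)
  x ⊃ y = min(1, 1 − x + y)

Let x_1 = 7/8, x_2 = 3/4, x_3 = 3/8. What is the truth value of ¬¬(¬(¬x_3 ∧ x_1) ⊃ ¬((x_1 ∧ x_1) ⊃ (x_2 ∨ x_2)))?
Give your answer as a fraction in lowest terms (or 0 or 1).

3/4

¬x_3 = ¬3/8 = 5/8
¬x_3 ∧ x_1 = 5/8 ∧ 7/8 = 5/8
¬(¬x_3 ∧ x_1) = ¬5/8 = 3/8
x_1 ∧ x_1 = 7/8 ∧ 7/8 = 7/8
x_2 ∨ x_2 = 3/4 ∨ 3/4 = 3/4
(x_1 ∧ x_1) ⊃ (x_2 ∨ x_2) = 7/8 ⊃ 3/4 = 7/8
¬((x_1 ∧ x_1) ⊃ (x_2 ∨ x_2)) = ¬7/8 = 1/8
¬(¬x_3 ∧ x_1) ⊃ ¬((x_1 ∧ x_1) ⊃ (x_2 ∨ x_2)) = 3/8 ⊃ 1/8 = 3/4
¬(¬(¬x_3 ∧ x_1) ⊃ ¬((x_1 ∧ x_1) ⊃ (x_2 ∨ x_2))) = ¬3/4 = 1/4
¬¬(¬(¬x_3 ∧ x_1) ⊃ ¬((x_1 ∧ x_1) ⊃ (x_2 ∨ x_2))) = ¬1/4 = 3/4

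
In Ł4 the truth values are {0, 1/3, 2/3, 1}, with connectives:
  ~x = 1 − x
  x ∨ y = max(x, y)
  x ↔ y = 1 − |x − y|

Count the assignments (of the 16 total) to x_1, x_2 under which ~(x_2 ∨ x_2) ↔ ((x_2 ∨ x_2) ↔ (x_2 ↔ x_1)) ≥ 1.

x_1 = 0, x_2 = 0 ↦ 0  <
x_1 = 0, x_2 = 1/3 ↦ 1  ≥
x_1 = 0, x_2 = 2/3 ↦ 2/3  <
x_1 = 0, x_2 = 1 ↦ 1  ≥
x_1 = 1/3, x_2 = 0 ↦ 1/3  <
x_1 = 1/3, x_2 = 1/3 ↦ 2/3  <
x_1 = 1/3, x_2 = 2/3 ↦ 1/3  <
x_1 = 1/3, x_2 = 1 ↦ 2/3  <
x_1 = 2/3, x_2 = 0 ↦ 2/3  <
x_1 = 2/3, x_2 = 1/3 ↦ 1  ≥
x_1 = 2/3, x_2 = 2/3 ↦ 2/3  <
x_1 = 2/3, x_2 = 1 ↦ 1/3  <
x_1 = 1, x_2 = 0 ↦ 1  ≥
x_1 = 1, x_2 = 1/3 ↦ 2/3  <
x_1 = 1, x_2 = 2/3 ↦ 1/3  <
x_1 = 1, x_2 = 1 ↦ 0  <
So 4 of the 16 assignments meet the threshold.

4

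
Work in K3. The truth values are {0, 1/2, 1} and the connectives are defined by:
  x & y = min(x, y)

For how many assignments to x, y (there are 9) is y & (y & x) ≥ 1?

x = 0, y = 0 ↦ 0  <
x = 0, y = 1/2 ↦ 0  <
x = 0, y = 1 ↦ 0  <
x = 1/2, y = 0 ↦ 0  <
x = 1/2, y = 1/2 ↦ 1/2  <
x = 1/2, y = 1 ↦ 1/2  <
x = 1, y = 0 ↦ 0  <
x = 1, y = 1/2 ↦ 1/2  <
x = 1, y = 1 ↦ 1  ≥
So 1 of the 9 assignments meets the threshold.

1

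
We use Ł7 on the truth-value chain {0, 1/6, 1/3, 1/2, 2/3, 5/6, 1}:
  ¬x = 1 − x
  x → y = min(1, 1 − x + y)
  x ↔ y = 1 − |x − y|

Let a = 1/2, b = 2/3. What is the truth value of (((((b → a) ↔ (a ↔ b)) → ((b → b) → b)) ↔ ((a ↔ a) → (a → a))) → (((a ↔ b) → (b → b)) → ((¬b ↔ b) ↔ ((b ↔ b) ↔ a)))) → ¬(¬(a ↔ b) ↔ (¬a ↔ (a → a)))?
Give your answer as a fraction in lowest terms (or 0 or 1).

1/3

b → a = 2/3 → 1/2 = 5/6
a ↔ b = 1/2 ↔ 2/3 = 5/6
(b → a) ↔ (a ↔ b) = 5/6 ↔ 5/6 = 1
b → b = 2/3 → 2/3 = 1
(b → b) → b = 1 → 2/3 = 2/3
((b → a) ↔ (a ↔ b)) → ((b → b) → b) = 1 → 2/3 = 2/3
a ↔ a = 1/2 ↔ 1/2 = 1
a → a = 1/2 → 1/2 = 1
(a ↔ a) → (a → a) = 1 → 1 = 1
(((b → a) ↔ (a ↔ b)) → ((b → b) → b)) ↔ ((a ↔ a) → (a → a)) = 2/3 ↔ 1 = 2/3
a ↔ b = 1/2 ↔ 2/3 = 5/6
b → b = 2/3 → 2/3 = 1
(a ↔ b) → (b → b) = 5/6 → 1 = 1
¬b = ¬2/3 = 1/3
¬b ↔ b = 1/3 ↔ 2/3 = 2/3
b ↔ b = 2/3 ↔ 2/3 = 1
(b ↔ b) ↔ a = 1 ↔ 1/2 = 1/2
(¬b ↔ b) ↔ ((b ↔ b) ↔ a) = 2/3 ↔ 1/2 = 5/6
((a ↔ b) → (b → b)) → ((¬b ↔ b) ↔ ((b ↔ b) ↔ a)) = 1 → 5/6 = 5/6
((((b → a) ↔ (a ↔ b)) → ((b → b) → b)) ↔ ((a ↔ a) → (a → a))) → (((a ↔ b) → (b → b)) → ((¬b ↔ b) ↔ ((b ↔ b) ↔ a))) = 2/3 → 5/6 = 1
a ↔ b = 1/2 ↔ 2/3 = 5/6
¬(a ↔ b) = ¬5/6 = 1/6
¬a = ¬1/2 = 1/2
a → a = 1/2 → 1/2 = 1
¬a ↔ (a → a) = 1/2 ↔ 1 = 1/2
¬(a ↔ b) ↔ (¬a ↔ (a → a)) = 1/6 ↔ 1/2 = 2/3
¬(¬(a ↔ b) ↔ (¬a ↔ (a → a))) = ¬2/3 = 1/3
(((((b → a) ↔ (a ↔ b)) → ((b → b) → b)) ↔ ((a ↔ a) → (a → a))) → (((a ↔ b) → (b → b)) → ((¬b ↔ b) ↔ ((b ↔ b) ↔ a)))) → ¬(¬(a ↔ b) ↔ (¬a ↔ (a → a))) = 1 → 1/3 = 1/3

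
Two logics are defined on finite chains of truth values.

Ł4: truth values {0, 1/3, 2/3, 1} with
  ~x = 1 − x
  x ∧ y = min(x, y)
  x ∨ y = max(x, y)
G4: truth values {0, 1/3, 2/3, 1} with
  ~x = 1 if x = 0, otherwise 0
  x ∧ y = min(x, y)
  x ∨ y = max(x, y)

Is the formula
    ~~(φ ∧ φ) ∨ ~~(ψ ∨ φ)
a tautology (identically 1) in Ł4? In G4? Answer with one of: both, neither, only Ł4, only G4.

neither

In Ł4: at φ = 0, ψ = 0 the value is 0 — not a tautology.
In G4: at φ = 0, ψ = 0 the value is 0 — not a tautology.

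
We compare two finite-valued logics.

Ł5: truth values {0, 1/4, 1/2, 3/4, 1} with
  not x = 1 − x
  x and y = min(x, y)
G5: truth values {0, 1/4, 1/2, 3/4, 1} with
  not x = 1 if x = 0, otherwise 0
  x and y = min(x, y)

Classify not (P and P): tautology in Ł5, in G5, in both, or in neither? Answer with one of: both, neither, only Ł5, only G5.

neither

In Ł5: at P = 1/4 the value is 3/4 — not a tautology.
In G5: at P = 1/4 the value is 0 — not a tautology.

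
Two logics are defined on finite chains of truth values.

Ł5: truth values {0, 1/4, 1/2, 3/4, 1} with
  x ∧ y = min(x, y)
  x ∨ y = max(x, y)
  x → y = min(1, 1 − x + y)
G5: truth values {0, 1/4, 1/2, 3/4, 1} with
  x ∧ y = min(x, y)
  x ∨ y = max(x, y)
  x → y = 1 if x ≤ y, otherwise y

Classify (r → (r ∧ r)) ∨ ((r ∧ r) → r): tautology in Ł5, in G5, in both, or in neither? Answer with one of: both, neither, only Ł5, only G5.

In Ł5: every assignment gives 1 — tautology.
In G5: every assignment gives 1 — tautology.

both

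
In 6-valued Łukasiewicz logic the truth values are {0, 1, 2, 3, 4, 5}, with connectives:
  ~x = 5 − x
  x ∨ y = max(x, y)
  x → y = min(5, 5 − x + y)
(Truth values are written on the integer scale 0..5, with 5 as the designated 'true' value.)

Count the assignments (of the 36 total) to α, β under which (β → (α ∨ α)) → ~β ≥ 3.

value 5: 11 assignments (counts)
value 4: 9 assignments (counts)
value 3: 7 assignments (counts)
value 2: 5 assignments
value 1: 3 assignments
value 0: 1 assignment
So 27 of the 36 assignments meet the threshold.

27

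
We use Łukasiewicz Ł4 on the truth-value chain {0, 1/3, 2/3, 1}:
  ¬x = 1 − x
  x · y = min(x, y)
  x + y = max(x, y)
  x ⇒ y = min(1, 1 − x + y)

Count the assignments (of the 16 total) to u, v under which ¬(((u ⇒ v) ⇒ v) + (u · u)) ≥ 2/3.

u = 0, v = 0 ↦ 1  ≥
u = 0, v = 1/3 ↦ 2/3  ≥
u = 0, v = 2/3 ↦ 1/3  <
u = 0, v = 1 ↦ 0  <
u = 1/3, v = 0 ↦ 2/3  ≥
u = 1/3, v = 1/3 ↦ 2/3  ≥
u = 1/3, v = 2/3 ↦ 1/3  <
u = 1/3, v = 1 ↦ 0  <
u = 2/3, v = 0 ↦ 1/3  <
u = 2/3, v = 1/3 ↦ 1/3  <
u = 2/3, v = 2/3 ↦ 1/3  <
u = 2/3, v = 1 ↦ 0  <
u = 1, v = 0 ↦ 0  <
u = 1, v = 1/3 ↦ 0  <
u = 1, v = 2/3 ↦ 0  <
u = 1, v = 1 ↦ 0  <
So 4 of the 16 assignments meet the threshold.

4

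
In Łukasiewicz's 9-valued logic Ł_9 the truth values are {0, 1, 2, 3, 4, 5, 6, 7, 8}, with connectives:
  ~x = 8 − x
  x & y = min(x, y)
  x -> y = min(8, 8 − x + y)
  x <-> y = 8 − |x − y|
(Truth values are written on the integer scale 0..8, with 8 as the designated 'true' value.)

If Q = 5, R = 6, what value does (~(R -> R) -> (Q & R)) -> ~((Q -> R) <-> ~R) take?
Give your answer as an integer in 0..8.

R -> R = 6 -> 6 = 8
~(R -> R) = ~8 = 0
Q & R = 5 & 6 = 5
~(R -> R) -> (Q & R) = 0 -> 5 = 8
Q -> R = 5 -> 6 = 8
~R = ~6 = 2
(Q -> R) <-> ~R = 8 <-> 2 = 2
~((Q -> R) <-> ~R) = ~2 = 6
(~(R -> R) -> (Q & R)) -> ~((Q -> R) <-> ~R) = 8 -> 6 = 6

6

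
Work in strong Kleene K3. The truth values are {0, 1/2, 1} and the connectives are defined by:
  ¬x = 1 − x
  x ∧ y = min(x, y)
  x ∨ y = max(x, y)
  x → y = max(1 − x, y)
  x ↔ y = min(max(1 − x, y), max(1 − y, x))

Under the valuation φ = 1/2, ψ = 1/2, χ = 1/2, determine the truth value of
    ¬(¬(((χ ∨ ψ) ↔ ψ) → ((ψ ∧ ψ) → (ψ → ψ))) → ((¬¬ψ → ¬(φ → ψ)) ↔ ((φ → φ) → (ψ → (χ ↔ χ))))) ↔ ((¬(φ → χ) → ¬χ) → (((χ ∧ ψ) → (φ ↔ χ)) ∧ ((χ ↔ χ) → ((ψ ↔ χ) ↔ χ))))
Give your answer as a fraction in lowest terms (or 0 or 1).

χ ∨ ψ = 1/2 ∨ 1/2 = 1/2
(χ ∨ ψ) ↔ ψ = 1/2 ↔ 1/2 = 1/2
ψ ∧ ψ = 1/2 ∧ 1/2 = 1/2
ψ → ψ = 1/2 → 1/2 = 1/2
(ψ ∧ ψ) → (ψ → ψ) = 1/2 → 1/2 = 1/2
((χ ∨ ψ) ↔ ψ) → ((ψ ∧ ψ) → (ψ → ψ)) = 1/2 → 1/2 = 1/2
¬(((χ ∨ ψ) ↔ ψ) → ((ψ ∧ ψ) → (ψ → ψ))) = ¬1/2 = 1/2
¬ψ = ¬1/2 = 1/2
¬¬ψ = ¬1/2 = 1/2
φ → ψ = 1/2 → 1/2 = 1/2
¬(φ → ψ) = ¬1/2 = 1/2
¬¬ψ → ¬(φ → ψ) = 1/2 → 1/2 = 1/2
φ → φ = 1/2 → 1/2 = 1/2
χ ↔ χ = 1/2 ↔ 1/2 = 1/2
ψ → (χ ↔ χ) = 1/2 → 1/2 = 1/2
(φ → φ) → (ψ → (χ ↔ χ)) = 1/2 → 1/2 = 1/2
(¬¬ψ → ¬(φ → ψ)) ↔ ((φ → φ) → (ψ → (χ ↔ χ))) = 1/2 ↔ 1/2 = 1/2
¬(((χ ∨ ψ) ↔ ψ) → ((ψ ∧ ψ) → (ψ → ψ))) → ((¬¬ψ → ¬(φ → ψ)) ↔ ((φ → φ) → (ψ → (χ ↔ χ)))) = 1/2 → 1/2 = 1/2
¬(¬(((χ ∨ ψ) ↔ ψ) → ((ψ ∧ ψ) → (ψ → ψ))) → ((¬¬ψ → ¬(φ → ψ)) ↔ ((φ → φ) → (ψ → (χ ↔ χ))))) = ¬1/2 = 1/2
φ → χ = 1/2 → 1/2 = 1/2
¬(φ → χ) = ¬1/2 = 1/2
¬χ = ¬1/2 = 1/2
¬(φ → χ) → ¬χ = 1/2 → 1/2 = 1/2
χ ∧ ψ = 1/2 ∧ 1/2 = 1/2
φ ↔ χ = 1/2 ↔ 1/2 = 1/2
(χ ∧ ψ) → (φ ↔ χ) = 1/2 → 1/2 = 1/2
χ ↔ χ = 1/2 ↔ 1/2 = 1/2
ψ ↔ χ = 1/2 ↔ 1/2 = 1/2
(ψ ↔ χ) ↔ χ = 1/2 ↔ 1/2 = 1/2
(χ ↔ χ) → ((ψ ↔ χ) ↔ χ) = 1/2 → 1/2 = 1/2
((χ ∧ ψ) → (φ ↔ χ)) ∧ ((χ ↔ χ) → ((ψ ↔ χ) ↔ χ)) = 1/2 ∧ 1/2 = 1/2
(¬(φ → χ) → ¬χ) → (((χ ∧ ψ) → (φ ↔ χ)) ∧ ((χ ↔ χ) → ((ψ ↔ χ) ↔ χ))) = 1/2 → 1/2 = 1/2
¬(¬(((χ ∨ ψ) ↔ ψ) → ((ψ ∧ ψ) → (ψ → ψ))) → ((¬¬ψ → ¬(φ → ψ)) ↔ ((φ → φ) → (ψ → (χ ↔ χ))))) ↔ ((¬(φ → χ) → ¬χ) → (((χ ∧ ψ) → (φ ↔ χ)) ∧ ((χ ↔ χ) → ((ψ ↔ χ) ↔ χ)))) = 1/2 ↔ 1/2 = 1/2

1/2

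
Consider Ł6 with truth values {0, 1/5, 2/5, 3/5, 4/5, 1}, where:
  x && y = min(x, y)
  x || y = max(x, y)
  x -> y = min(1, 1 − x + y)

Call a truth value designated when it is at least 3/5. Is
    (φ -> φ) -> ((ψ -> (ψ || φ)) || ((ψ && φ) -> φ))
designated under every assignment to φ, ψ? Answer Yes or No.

Yes

At φ = 1/5, ψ = 0, for instance:
φ -> φ = 1/5 -> 1/5 = 1
ψ || φ = 0 || 1/5 = 1/5
ψ -> (ψ || φ) = 0 -> 1/5 = 1
ψ && φ = 0 && 1/5 = 0
(ψ && φ) -> φ = 0 -> 1/5 = 1
(ψ -> (ψ || φ)) || ((ψ && φ) -> φ) = 1 || 1 = 1
(φ -> φ) -> ((ψ -> (ψ || φ)) || ((ψ && φ) -> φ)) = 1 -> 1 = 1
and checking the remaining 35 assignments likewise gives ≥ 3/5 in every case.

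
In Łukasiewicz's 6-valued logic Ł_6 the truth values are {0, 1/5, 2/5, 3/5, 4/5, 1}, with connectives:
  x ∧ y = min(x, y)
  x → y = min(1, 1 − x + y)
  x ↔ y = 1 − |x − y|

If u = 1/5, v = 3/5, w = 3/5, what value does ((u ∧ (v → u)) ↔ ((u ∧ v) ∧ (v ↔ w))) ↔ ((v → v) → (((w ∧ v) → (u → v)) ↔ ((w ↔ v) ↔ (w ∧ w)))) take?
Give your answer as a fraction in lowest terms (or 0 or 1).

3/5

v → u = 3/5 → 1/5 = 3/5
u ∧ (v → u) = 1/5 ∧ 3/5 = 1/5
u ∧ v = 1/5 ∧ 3/5 = 1/5
v ↔ w = 3/5 ↔ 3/5 = 1
(u ∧ v) ∧ (v ↔ w) = 1/5 ∧ 1 = 1/5
(u ∧ (v → u)) ↔ ((u ∧ v) ∧ (v ↔ w)) = 1/5 ↔ 1/5 = 1
v → v = 3/5 → 3/5 = 1
w ∧ v = 3/5 ∧ 3/5 = 3/5
u → v = 1/5 → 3/5 = 1
(w ∧ v) → (u → v) = 3/5 → 1 = 1
w ↔ v = 3/5 ↔ 3/5 = 1
w ∧ w = 3/5 ∧ 3/5 = 3/5
(w ↔ v) ↔ (w ∧ w) = 1 ↔ 3/5 = 3/5
((w ∧ v) → (u → v)) ↔ ((w ↔ v) ↔ (w ∧ w)) = 1 ↔ 3/5 = 3/5
(v → v) → (((w ∧ v) → (u → v)) ↔ ((w ↔ v) ↔ (w ∧ w))) = 1 → 3/5 = 3/5
((u ∧ (v → u)) ↔ ((u ∧ v) ∧ (v ↔ w))) ↔ ((v → v) → (((w ∧ v) → (u → v)) ↔ ((w ↔ v) ↔ (w ∧ w)))) = 1 ↔ 3/5 = 3/5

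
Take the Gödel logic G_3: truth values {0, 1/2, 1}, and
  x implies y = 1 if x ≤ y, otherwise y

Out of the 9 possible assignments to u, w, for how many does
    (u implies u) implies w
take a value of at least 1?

u = 0, w = 0 ↦ 0  <
u = 0, w = 1/2 ↦ 1/2  <
u = 0, w = 1 ↦ 1  ≥
u = 1/2, w = 0 ↦ 0  <
u = 1/2, w = 1/2 ↦ 1/2  <
u = 1/2, w = 1 ↦ 1  ≥
u = 1, w = 0 ↦ 0  <
u = 1, w = 1/2 ↦ 1/2  <
u = 1, w = 1 ↦ 1  ≥
So 3 of the 9 assignments meet the threshold.

3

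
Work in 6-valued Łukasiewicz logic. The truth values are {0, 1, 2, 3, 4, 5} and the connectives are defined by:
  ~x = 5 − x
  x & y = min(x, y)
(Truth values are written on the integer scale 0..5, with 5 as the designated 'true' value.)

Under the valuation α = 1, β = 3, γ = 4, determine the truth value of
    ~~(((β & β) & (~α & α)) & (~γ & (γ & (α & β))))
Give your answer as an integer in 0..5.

β & β = 3 & 3 = 3
~α = ~1 = 4
~α & α = 4 & 1 = 1
(β & β) & (~α & α) = 3 & 1 = 1
~γ = ~4 = 1
α & β = 1 & 3 = 1
γ & (α & β) = 4 & 1 = 1
~γ & (γ & (α & β)) = 1 & 1 = 1
((β & β) & (~α & α)) & (~γ & (γ & (α & β))) = 1 & 1 = 1
~(((β & β) & (~α & α)) & (~γ & (γ & (α & β)))) = ~1 = 4
~~(((β & β) & (~α & α)) & (~γ & (γ & (α & β)))) = ~4 = 1

1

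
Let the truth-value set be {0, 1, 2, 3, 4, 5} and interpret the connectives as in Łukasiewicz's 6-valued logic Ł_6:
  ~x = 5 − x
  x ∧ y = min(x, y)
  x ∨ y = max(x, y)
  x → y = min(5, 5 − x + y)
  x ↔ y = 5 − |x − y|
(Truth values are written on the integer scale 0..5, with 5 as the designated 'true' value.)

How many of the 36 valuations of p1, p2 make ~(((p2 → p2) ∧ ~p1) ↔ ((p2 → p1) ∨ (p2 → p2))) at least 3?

value 5: 6 assignments (counts)
value 4: 6 assignments (counts)
value 3: 6 assignments (counts)
value 2: 6 assignments
value 1: 6 assignments
value 0: 6 assignments
So 18 of the 36 assignments meet the threshold.

18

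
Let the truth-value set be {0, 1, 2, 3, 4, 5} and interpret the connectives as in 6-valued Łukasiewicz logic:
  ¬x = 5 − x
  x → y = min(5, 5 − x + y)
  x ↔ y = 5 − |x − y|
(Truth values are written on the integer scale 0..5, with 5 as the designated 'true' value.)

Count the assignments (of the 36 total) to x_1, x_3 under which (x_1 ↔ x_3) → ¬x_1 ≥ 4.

value 5: 17 assignments (counts)
value 4: 7 assignments (counts)
value 3: 5 assignments
value 2: 4 assignments
value 1: 2 assignments
value 0: 1 assignment
So 24 of the 36 assignments meet the threshold.

24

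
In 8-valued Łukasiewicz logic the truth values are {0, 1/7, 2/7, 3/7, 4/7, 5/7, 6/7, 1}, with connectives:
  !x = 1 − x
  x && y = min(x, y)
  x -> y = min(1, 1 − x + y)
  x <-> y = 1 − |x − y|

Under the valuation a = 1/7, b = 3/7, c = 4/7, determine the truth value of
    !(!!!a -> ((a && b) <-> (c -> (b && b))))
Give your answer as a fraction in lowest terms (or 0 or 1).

!a = !1/7 = 6/7
!!a = !6/7 = 1/7
!!!a = !1/7 = 6/7
a && b = 1/7 && 3/7 = 1/7
b && b = 3/7 && 3/7 = 3/7
c -> (b && b) = 4/7 -> 3/7 = 6/7
(a && b) <-> (c -> (b && b)) = 1/7 <-> 6/7 = 2/7
!!!a -> ((a && b) <-> (c -> (b && b))) = 6/7 -> 2/7 = 3/7
!(!!!a -> ((a && b) <-> (c -> (b && b)))) = !3/7 = 4/7

4/7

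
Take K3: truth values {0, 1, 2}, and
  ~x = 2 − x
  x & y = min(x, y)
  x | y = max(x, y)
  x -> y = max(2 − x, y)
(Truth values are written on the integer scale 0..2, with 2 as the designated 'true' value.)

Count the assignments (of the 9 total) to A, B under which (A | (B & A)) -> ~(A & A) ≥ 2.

A = 0, B = 0 ↦ 2  ≥
A = 0, B = 1 ↦ 2  ≥
A = 0, B = 2 ↦ 2  ≥
A = 1, B = 0 ↦ 1  <
A = 1, B = 1 ↦ 1  <
A = 1, B = 2 ↦ 1  <
A = 2, B = 0 ↦ 0  <
A = 2, B = 1 ↦ 0  <
A = 2, B = 2 ↦ 0  <
So 3 of the 9 assignments meet the threshold.

3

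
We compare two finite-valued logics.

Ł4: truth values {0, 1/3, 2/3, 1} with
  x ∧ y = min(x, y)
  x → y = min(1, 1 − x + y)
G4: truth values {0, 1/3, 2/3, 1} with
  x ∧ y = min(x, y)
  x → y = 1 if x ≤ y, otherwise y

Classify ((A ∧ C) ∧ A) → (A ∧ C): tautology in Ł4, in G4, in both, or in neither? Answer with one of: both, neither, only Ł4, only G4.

both

In Ł4: every assignment gives 1 — tautology.
In G4: every assignment gives 1 — tautology.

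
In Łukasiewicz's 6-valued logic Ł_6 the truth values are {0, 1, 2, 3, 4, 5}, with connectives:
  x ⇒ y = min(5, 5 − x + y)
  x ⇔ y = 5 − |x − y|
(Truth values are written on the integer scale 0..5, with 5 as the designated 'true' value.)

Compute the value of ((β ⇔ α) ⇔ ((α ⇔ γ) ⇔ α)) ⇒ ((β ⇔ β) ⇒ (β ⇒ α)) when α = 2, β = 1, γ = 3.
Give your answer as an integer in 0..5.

β ⇔ α = 1 ⇔ 2 = 4
α ⇔ γ = 2 ⇔ 3 = 4
(α ⇔ γ) ⇔ α = 4 ⇔ 2 = 3
(β ⇔ α) ⇔ ((α ⇔ γ) ⇔ α) = 4 ⇔ 3 = 4
β ⇔ β = 1 ⇔ 1 = 5
β ⇒ α = 1 ⇒ 2 = 5
(β ⇔ β) ⇒ (β ⇒ α) = 5 ⇒ 5 = 5
((β ⇔ α) ⇔ ((α ⇔ γ) ⇔ α)) ⇒ ((β ⇔ β) ⇒ (β ⇒ α)) = 4 ⇒ 5 = 5

5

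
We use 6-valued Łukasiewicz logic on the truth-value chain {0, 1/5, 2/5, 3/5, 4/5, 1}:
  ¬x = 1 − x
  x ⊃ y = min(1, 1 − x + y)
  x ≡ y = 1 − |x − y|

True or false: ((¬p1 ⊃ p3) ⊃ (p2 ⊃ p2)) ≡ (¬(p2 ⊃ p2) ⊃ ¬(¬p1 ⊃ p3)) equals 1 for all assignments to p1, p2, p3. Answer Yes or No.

At p1 = 1/5, p2 = 1/5, p3 = 1/5, for instance:
¬p1 = ¬1/5 = 4/5
¬p1 ⊃ p3 = 4/5 ⊃ 1/5 = 2/5
p2 ⊃ p2 = 1/5 ⊃ 1/5 = 1
(¬p1 ⊃ p3) ⊃ (p2 ⊃ p2) = 2/5 ⊃ 1 = 1
¬(p2 ⊃ p2) = ¬1 = 0
¬(¬p1 ⊃ p3) = ¬2/5 = 3/5
¬(p2 ⊃ p2) ⊃ ¬(¬p1 ⊃ p3) = 0 ⊃ 3/5 = 1
((¬p1 ⊃ p3) ⊃ (p2 ⊃ p2)) ≡ (¬(p2 ⊃ p2) ⊃ ¬(¬p1 ⊃ p3)) = 1 ≡ 1 = 1
and checking the remaining 215 assignments likewise gives ≥ 1 in every case.

Yes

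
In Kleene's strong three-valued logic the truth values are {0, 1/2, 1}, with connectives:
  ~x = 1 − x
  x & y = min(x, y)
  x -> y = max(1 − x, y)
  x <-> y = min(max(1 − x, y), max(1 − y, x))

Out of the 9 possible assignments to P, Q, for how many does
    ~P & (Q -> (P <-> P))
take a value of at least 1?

P = 0, Q = 0 ↦ 1  ≥
P = 0, Q = 1/2 ↦ 1  ≥
P = 0, Q = 1 ↦ 1  ≥
P = 1/2, Q = 0 ↦ 1/2  <
P = 1/2, Q = 1/2 ↦ 1/2  <
P = 1/2, Q = 1 ↦ 1/2  <
P = 1, Q = 0 ↦ 0  <
P = 1, Q = 1/2 ↦ 0  <
P = 1, Q = 1 ↦ 0  <
So 3 of the 9 assignments meet the threshold.

3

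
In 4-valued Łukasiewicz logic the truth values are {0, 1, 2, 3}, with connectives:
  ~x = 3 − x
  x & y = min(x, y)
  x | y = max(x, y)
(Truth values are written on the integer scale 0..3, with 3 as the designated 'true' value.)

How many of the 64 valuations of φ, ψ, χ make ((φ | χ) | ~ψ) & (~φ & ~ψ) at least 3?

value 3: 4 assignments (counts)
value 2: 12 assignments
value 1: 20 assignments
value 0: 28 assignments
So 4 of the 64 assignments meet the threshold.

4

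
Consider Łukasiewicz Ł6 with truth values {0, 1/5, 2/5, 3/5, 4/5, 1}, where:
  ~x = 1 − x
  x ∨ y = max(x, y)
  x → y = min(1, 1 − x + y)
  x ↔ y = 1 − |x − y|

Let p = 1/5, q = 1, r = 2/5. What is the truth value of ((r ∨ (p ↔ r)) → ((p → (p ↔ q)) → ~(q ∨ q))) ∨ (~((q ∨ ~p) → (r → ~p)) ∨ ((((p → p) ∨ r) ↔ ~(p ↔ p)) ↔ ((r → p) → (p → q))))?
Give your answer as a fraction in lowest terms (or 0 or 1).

1/5

p ↔ r = 1/5 ↔ 2/5 = 4/5
r ∨ (p ↔ r) = 2/5 ∨ 4/5 = 4/5
p ↔ q = 1/5 ↔ 1 = 1/5
p → (p ↔ q) = 1/5 → 1/5 = 1
q ∨ q = 1 ∨ 1 = 1
~(q ∨ q) = ~1 = 0
(p → (p ↔ q)) → ~(q ∨ q) = 1 → 0 = 0
(r ∨ (p ↔ r)) → ((p → (p ↔ q)) → ~(q ∨ q)) = 4/5 → 0 = 1/5
~p = ~1/5 = 4/5
q ∨ ~p = 1 ∨ 4/5 = 1
~p = ~1/5 = 4/5
r → ~p = 2/5 → 4/5 = 1
(q ∨ ~p) → (r → ~p) = 1 → 1 = 1
~((q ∨ ~p) → (r → ~p)) = ~1 = 0
p → p = 1/5 → 1/5 = 1
(p → p) ∨ r = 1 ∨ 2/5 = 1
p ↔ p = 1/5 ↔ 1/5 = 1
~(p ↔ p) = ~1 = 0
((p → p) ∨ r) ↔ ~(p ↔ p) = 1 ↔ 0 = 0
r → p = 2/5 → 1/5 = 4/5
p → q = 1/5 → 1 = 1
(r → p) → (p → q) = 4/5 → 1 = 1
(((p → p) ∨ r) ↔ ~(p ↔ p)) ↔ ((r → p) → (p → q)) = 0 ↔ 1 = 0
~((q ∨ ~p) → (r → ~p)) ∨ ((((p → p) ∨ r) ↔ ~(p ↔ p)) ↔ ((r → p) → (p → q))) = 0 ∨ 0 = 0
((r ∨ (p ↔ r)) → ((p → (p ↔ q)) → ~(q ∨ q))) ∨ (~((q ∨ ~p) → (r → ~p)) ∨ ((((p → p) ∨ r) ↔ ~(p ↔ p)) ↔ ((r → p) → (p → q)))) = 1/5 ∨ 0 = 1/5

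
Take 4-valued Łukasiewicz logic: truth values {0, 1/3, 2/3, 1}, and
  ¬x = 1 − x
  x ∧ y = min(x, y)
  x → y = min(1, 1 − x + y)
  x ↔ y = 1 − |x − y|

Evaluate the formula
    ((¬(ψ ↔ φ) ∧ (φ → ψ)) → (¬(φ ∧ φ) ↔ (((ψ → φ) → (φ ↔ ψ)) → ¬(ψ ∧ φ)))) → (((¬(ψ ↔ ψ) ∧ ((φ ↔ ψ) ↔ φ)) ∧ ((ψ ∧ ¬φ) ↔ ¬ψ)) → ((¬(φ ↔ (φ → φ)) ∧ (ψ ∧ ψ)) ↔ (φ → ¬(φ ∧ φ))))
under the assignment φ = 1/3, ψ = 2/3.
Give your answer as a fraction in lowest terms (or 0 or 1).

ψ ↔ φ = 2/3 ↔ 1/3 = 2/3
¬(ψ ↔ φ) = ¬2/3 = 1/3
φ → ψ = 1/3 → 2/3 = 1
¬(ψ ↔ φ) ∧ (φ → ψ) = 1/3 ∧ 1 = 1/3
φ ∧ φ = 1/3 ∧ 1/3 = 1/3
¬(φ ∧ φ) = ¬1/3 = 2/3
ψ → φ = 2/3 → 1/3 = 2/3
φ ↔ ψ = 1/3 ↔ 2/3 = 2/3
(ψ → φ) → (φ ↔ ψ) = 2/3 → 2/3 = 1
ψ ∧ φ = 2/3 ∧ 1/3 = 1/3
¬(ψ ∧ φ) = ¬1/3 = 2/3
((ψ → φ) → (φ ↔ ψ)) → ¬(ψ ∧ φ) = 1 → 2/3 = 2/3
¬(φ ∧ φ) ↔ (((ψ → φ) → (φ ↔ ψ)) → ¬(ψ ∧ φ)) = 2/3 ↔ 2/3 = 1
(¬(ψ ↔ φ) ∧ (φ → ψ)) → (¬(φ ∧ φ) ↔ (((ψ → φ) → (φ ↔ ψ)) → ¬(ψ ∧ φ))) = 1/3 → 1 = 1
ψ ↔ ψ = 2/3 ↔ 2/3 = 1
¬(ψ ↔ ψ) = ¬1 = 0
φ ↔ ψ = 1/3 ↔ 2/3 = 2/3
(φ ↔ ψ) ↔ φ = 2/3 ↔ 1/3 = 2/3
¬(ψ ↔ ψ) ∧ ((φ ↔ ψ) ↔ φ) = 0 ∧ 2/3 = 0
¬φ = ¬1/3 = 2/3
ψ ∧ ¬φ = 2/3 ∧ 2/3 = 2/3
¬ψ = ¬2/3 = 1/3
(ψ ∧ ¬φ) ↔ ¬ψ = 2/3 ↔ 1/3 = 2/3
(¬(ψ ↔ ψ) ∧ ((φ ↔ ψ) ↔ φ)) ∧ ((ψ ∧ ¬φ) ↔ ¬ψ) = 0 ∧ 2/3 = 0
φ → φ = 1/3 → 1/3 = 1
φ ↔ (φ → φ) = 1/3 ↔ 1 = 1/3
¬(φ ↔ (φ → φ)) = ¬1/3 = 2/3
ψ ∧ ψ = 2/3 ∧ 2/3 = 2/3
¬(φ ↔ (φ → φ)) ∧ (ψ ∧ ψ) = 2/3 ∧ 2/3 = 2/3
φ ∧ φ = 1/3 ∧ 1/3 = 1/3
¬(φ ∧ φ) = ¬1/3 = 2/3
φ → ¬(φ ∧ φ) = 1/3 → 2/3 = 1
(¬(φ ↔ (φ → φ)) ∧ (ψ ∧ ψ)) ↔ (φ → ¬(φ ∧ φ)) = 2/3 ↔ 1 = 2/3
((¬(ψ ↔ ψ) ∧ ((φ ↔ ψ) ↔ φ)) ∧ ((ψ ∧ ¬φ) ↔ ¬ψ)) → ((¬(φ ↔ (φ → φ)) ∧ (ψ ∧ ψ)) ↔ (φ → ¬(φ ∧ φ))) = 0 → 2/3 = 1
((¬(ψ ↔ φ) ∧ (φ → ψ)) → (¬(φ ∧ φ) ↔ (((ψ → φ) → (φ ↔ ψ)) → ¬(ψ ∧ φ)))) → (((¬(ψ ↔ ψ) ∧ ((φ ↔ ψ) ↔ φ)) ∧ ((ψ ∧ ¬φ) ↔ ¬ψ)) → ((¬(φ ↔ (φ → φ)) ∧ (ψ ∧ ψ)) ↔ (φ → ¬(φ ∧ φ)))) = 1 → 1 = 1

1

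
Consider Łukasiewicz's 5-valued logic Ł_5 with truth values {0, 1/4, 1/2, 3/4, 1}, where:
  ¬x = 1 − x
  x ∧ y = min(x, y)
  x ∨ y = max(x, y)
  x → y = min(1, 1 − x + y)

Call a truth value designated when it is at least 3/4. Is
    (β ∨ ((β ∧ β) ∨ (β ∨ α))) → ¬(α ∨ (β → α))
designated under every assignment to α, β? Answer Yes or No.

No

Counterexample: take α = 1/2, β = 0.
β ∧ β = 0 ∧ 0 = 0
β ∨ α = 0 ∨ 1/2 = 1/2
(β ∧ β) ∨ (β ∨ α) = 0 ∨ 1/2 = 1/2
β ∨ ((β ∧ β) ∨ (β ∨ α)) = 0 ∨ 1/2 = 1/2
β → α = 0 → 1/2 = 1
α ∨ (β → α) = 1/2 ∨ 1 = 1
¬(α ∨ (β → α)) = ¬1 = 0
(β ∨ ((β ∧ β) ∨ (β ∨ α))) → ¬(α ∨ (β → α)) = 1/2 → 0 = 1/2
This gives 1/2, which is below 3/4.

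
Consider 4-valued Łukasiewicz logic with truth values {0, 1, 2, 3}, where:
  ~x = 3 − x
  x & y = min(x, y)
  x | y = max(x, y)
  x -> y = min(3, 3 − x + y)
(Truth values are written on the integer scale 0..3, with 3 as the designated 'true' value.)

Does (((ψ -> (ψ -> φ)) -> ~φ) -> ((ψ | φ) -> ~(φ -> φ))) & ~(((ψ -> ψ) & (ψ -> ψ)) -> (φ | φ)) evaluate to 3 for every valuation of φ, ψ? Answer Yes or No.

Counterexample: take φ = 0, ψ = 1.
ψ -> φ = 1 -> 0 = 2
ψ -> (ψ -> φ) = 1 -> 2 = 3
~φ = ~0 = 3
(ψ -> (ψ -> φ)) -> ~φ = 3 -> 3 = 3
ψ | φ = 1 | 0 = 1
φ -> φ = 0 -> 0 = 3
~(φ -> φ) = ~3 = 0
(ψ | φ) -> ~(φ -> φ) = 1 -> 0 = 2
((ψ -> (ψ -> φ)) -> ~φ) -> ((ψ | φ) -> ~(φ -> φ)) = 3 -> 2 = 2
ψ -> ψ = 1 -> 1 = 3
ψ -> ψ = 1 -> 1 = 3
(ψ -> ψ) & (ψ -> ψ) = 3 & 3 = 3
φ | φ = 0 | 0 = 0
((ψ -> ψ) & (ψ -> ψ)) -> (φ | φ) = 3 -> 0 = 0
~(((ψ -> ψ) & (ψ -> ψ)) -> (φ | φ)) = ~0 = 3
(((ψ -> (ψ -> φ)) -> ~φ) -> ((ψ | φ) -> ~(φ -> φ))) & ~(((ψ -> ψ) & (ψ -> ψ)) -> (φ | φ)) = 2 & 3 = 2
This gives 2 ≠ 3.

No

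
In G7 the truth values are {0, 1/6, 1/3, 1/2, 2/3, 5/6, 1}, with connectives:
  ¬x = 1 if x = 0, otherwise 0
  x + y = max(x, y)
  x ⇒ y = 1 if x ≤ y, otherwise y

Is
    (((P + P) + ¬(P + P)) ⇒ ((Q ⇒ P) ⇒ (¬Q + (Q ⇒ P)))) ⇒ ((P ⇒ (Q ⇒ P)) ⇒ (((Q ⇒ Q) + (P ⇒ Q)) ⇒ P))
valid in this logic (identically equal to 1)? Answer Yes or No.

No

Counterexample: take P = 0, Q = 0.
P + P = 0 + 0 = 0
P + P = 0 + 0 = 0
¬(P + P) = ¬0 = 1
(P + P) + ¬(P + P) = 0 + 1 = 1
Q ⇒ P = 0 ⇒ 0 = 1
¬Q = ¬0 = 1
Q ⇒ P = 0 ⇒ 0 = 1
¬Q + (Q ⇒ P) = 1 + 1 = 1
(Q ⇒ P) ⇒ (¬Q + (Q ⇒ P)) = 1 ⇒ 1 = 1
((P + P) + ¬(P + P)) ⇒ ((Q ⇒ P) ⇒ (¬Q + (Q ⇒ P))) = 1 ⇒ 1 = 1
Q ⇒ P = 0 ⇒ 0 = 1
P ⇒ (Q ⇒ P) = 0 ⇒ 1 = 1
Q ⇒ Q = 0 ⇒ 0 = 1
P ⇒ Q = 0 ⇒ 0 = 1
(Q ⇒ Q) + (P ⇒ Q) = 1 + 1 = 1
((Q ⇒ Q) + (P ⇒ Q)) ⇒ P = 1 ⇒ 0 = 0
(P ⇒ (Q ⇒ P)) ⇒ (((Q ⇒ Q) + (P ⇒ Q)) ⇒ P) = 1 ⇒ 0 = 0
(((P + P) + ¬(P + P)) ⇒ ((Q ⇒ P) ⇒ (¬Q + (Q ⇒ P)))) ⇒ ((P ⇒ (Q ⇒ P)) ⇒ (((Q ⇒ Q) + (P ⇒ Q)) ⇒ P)) = 1 ⇒ 0 = 0
This gives 0 ≠ 1.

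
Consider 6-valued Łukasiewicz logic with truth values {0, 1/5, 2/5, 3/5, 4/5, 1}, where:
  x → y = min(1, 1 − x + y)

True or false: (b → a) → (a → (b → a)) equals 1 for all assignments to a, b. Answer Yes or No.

Yes

At a = 1/5, b = 2/5, for instance:
b → a = 2/5 → 1/5 = 4/5
a → (b → a) = 1/5 → 4/5 = 1
(b → a) → (a → (b → a)) = 4/5 → 1 = 1
and checking the remaining 35 assignments likewise gives ≥ 1 in every case.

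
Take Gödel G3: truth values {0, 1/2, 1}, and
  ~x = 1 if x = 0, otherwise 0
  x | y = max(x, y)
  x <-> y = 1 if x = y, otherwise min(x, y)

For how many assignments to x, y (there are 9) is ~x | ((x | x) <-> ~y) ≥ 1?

x = 0, y = 0 ↦ 1  ≥
x = 0, y = 1/2 ↦ 1  ≥
x = 0, y = 1 ↦ 1  ≥
x = 1/2, y = 0 ↦ 1/2  <
x = 1/2, y = 1/2 ↦ 0  <
x = 1/2, y = 1 ↦ 0  <
x = 1, y = 0 ↦ 1  ≥
x = 1, y = 1/2 ↦ 0  <
x = 1, y = 1 ↦ 0  <
So 4 of the 9 assignments meet the threshold.

4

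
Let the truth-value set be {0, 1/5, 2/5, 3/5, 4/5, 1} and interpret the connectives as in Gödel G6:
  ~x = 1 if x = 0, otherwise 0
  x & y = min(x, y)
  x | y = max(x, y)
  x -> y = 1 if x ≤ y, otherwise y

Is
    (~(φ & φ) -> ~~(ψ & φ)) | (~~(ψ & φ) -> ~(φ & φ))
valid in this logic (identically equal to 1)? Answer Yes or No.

Yes

At φ = 4/5, ψ = 2/5, for instance:
φ & φ = 4/5 & 4/5 = 4/5
~(φ & φ) = ~4/5 = 0
ψ & φ = 2/5 & 4/5 = 2/5
~(ψ & φ) = ~2/5 = 0
~~(ψ & φ) = ~0 = 1
~(φ & φ) -> ~~(ψ & φ) = 0 -> 1 = 1
~~(ψ & φ) -> ~(φ & φ) = 1 -> 0 = 0
(~(φ & φ) -> ~~(ψ & φ)) | (~~(ψ & φ) -> ~(φ & φ)) = 1 | 0 = 1
and checking the remaining 35 assignments likewise gives ≥ 1 in every case.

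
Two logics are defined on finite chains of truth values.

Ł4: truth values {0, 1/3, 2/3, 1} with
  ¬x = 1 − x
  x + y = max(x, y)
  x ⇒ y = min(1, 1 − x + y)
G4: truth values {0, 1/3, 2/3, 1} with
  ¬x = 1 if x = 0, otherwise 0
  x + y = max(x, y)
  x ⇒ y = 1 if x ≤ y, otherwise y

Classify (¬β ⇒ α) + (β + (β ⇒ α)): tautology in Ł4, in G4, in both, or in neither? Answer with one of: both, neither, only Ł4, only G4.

only G4

In Ł4: at α = 0, β = 1/3 the value is 2/3 — not a tautology.
In G4: every assignment gives 1 — tautology.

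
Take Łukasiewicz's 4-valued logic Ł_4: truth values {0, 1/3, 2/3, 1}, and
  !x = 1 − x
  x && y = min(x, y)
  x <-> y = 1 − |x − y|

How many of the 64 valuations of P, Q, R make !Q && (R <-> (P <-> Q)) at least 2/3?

value 1: 4 assignments (counts)
value 2/3: 17 assignments (counts)
value 1/3: 23 assignments
value 0: 20 assignments
So 21 of the 64 assignments meet the threshold.

21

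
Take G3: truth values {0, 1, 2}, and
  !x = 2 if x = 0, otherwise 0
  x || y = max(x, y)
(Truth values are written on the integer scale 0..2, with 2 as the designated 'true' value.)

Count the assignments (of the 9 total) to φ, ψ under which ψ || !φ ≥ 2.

5

φ = 0, ψ = 0 ↦ 2  ≥
φ = 0, ψ = 1 ↦ 2  ≥
φ = 0, ψ = 2 ↦ 2  ≥
φ = 1, ψ = 0 ↦ 0  <
φ = 1, ψ = 1 ↦ 1  <
φ = 1, ψ = 2 ↦ 2  ≥
φ = 2, ψ = 0 ↦ 0  <
φ = 2, ψ = 1 ↦ 1  <
φ = 2, ψ = 2 ↦ 2  ≥
So 5 of the 9 assignments meet the threshold.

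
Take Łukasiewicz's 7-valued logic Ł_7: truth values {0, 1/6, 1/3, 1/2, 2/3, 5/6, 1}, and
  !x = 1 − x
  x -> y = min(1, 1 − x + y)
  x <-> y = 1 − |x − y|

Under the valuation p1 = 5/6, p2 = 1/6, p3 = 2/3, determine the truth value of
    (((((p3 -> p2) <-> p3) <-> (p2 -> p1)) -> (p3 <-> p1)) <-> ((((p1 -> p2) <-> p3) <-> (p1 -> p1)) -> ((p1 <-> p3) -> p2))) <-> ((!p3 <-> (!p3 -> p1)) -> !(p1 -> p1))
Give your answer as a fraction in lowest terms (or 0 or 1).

1

p3 -> p2 = 2/3 -> 1/6 = 1/2
(p3 -> p2) <-> p3 = 1/2 <-> 2/3 = 5/6
p2 -> p1 = 1/6 -> 5/6 = 1
((p3 -> p2) <-> p3) <-> (p2 -> p1) = 5/6 <-> 1 = 5/6
p3 <-> p1 = 2/3 <-> 5/6 = 5/6
(((p3 -> p2) <-> p3) <-> (p2 -> p1)) -> (p3 <-> p1) = 5/6 -> 5/6 = 1
p1 -> p2 = 5/6 -> 1/6 = 1/3
(p1 -> p2) <-> p3 = 1/3 <-> 2/3 = 2/3
p1 -> p1 = 5/6 -> 5/6 = 1
((p1 -> p2) <-> p3) <-> (p1 -> p1) = 2/3 <-> 1 = 2/3
p1 <-> p3 = 5/6 <-> 2/3 = 5/6
(p1 <-> p3) -> p2 = 5/6 -> 1/6 = 1/3
(((p1 -> p2) <-> p3) <-> (p1 -> p1)) -> ((p1 <-> p3) -> p2) = 2/3 -> 1/3 = 2/3
((((p3 -> p2) <-> p3) <-> (p2 -> p1)) -> (p3 <-> p1)) <-> ((((p1 -> p2) <-> p3) <-> (p1 -> p1)) -> ((p1 <-> p3) -> p2)) = 1 <-> 2/3 = 2/3
!p3 = !2/3 = 1/3
!p3 = !2/3 = 1/3
!p3 -> p1 = 1/3 -> 5/6 = 1
!p3 <-> (!p3 -> p1) = 1/3 <-> 1 = 1/3
p1 -> p1 = 5/6 -> 5/6 = 1
!(p1 -> p1) = !1 = 0
(!p3 <-> (!p3 -> p1)) -> !(p1 -> p1) = 1/3 -> 0 = 2/3
(((((p3 -> p2) <-> p3) <-> (p2 -> p1)) -> (p3 <-> p1)) <-> ((((p1 -> p2) <-> p3) <-> (p1 -> p1)) -> ((p1 <-> p3) -> p2))) <-> ((!p3 <-> (!p3 -> p1)) -> !(p1 -> p1)) = 2/3 <-> 2/3 = 1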